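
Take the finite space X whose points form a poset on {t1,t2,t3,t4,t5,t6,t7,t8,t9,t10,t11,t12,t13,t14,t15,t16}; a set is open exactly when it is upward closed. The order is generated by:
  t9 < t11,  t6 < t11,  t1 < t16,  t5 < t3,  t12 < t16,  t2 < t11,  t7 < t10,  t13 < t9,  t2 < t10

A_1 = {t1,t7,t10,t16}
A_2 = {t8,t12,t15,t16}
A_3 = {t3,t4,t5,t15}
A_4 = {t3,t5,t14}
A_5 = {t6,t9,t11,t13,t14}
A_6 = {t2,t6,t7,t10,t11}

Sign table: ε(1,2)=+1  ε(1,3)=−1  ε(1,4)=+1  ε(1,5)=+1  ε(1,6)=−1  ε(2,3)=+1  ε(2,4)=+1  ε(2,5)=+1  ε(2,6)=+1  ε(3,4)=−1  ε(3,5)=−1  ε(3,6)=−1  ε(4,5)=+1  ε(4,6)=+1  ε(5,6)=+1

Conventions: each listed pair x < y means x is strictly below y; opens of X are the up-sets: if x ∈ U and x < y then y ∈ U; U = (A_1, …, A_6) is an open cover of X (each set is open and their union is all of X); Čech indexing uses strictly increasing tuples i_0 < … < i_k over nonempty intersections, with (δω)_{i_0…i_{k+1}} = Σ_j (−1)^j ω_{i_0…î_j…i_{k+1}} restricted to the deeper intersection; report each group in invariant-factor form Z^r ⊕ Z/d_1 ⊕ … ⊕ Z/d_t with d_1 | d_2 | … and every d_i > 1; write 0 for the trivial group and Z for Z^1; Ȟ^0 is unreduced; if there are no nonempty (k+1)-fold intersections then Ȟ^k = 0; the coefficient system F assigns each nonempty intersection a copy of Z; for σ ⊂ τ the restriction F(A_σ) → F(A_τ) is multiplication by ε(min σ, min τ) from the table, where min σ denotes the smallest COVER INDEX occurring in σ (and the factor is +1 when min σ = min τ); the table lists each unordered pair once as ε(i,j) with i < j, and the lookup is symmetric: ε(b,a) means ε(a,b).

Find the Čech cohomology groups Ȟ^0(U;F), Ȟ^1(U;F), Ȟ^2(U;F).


Ȟ^0(U;F) ≅ Z, Ȟ^1(U;F) ≅ Z, Ȟ^2(U;F) ≅ 0

intersection data:
  A12={t16} A16={t7,t10} A23={t15} A34={t3,t5} A45={t14} A56={t6,t11}
C dims 6,6; δ0: rk 5, SNF 1^5
Ȟ^0 = (6 − 5) − 0 = 1, so Ȟ^0 ≅ Z
Ȟ^1 = (6 − 0) − 5 = 1, so Ȟ^1 ≅ Z
Ȟ^2 = (0 − 0) − 0 = 0, so Ȟ^2 ≅ 0


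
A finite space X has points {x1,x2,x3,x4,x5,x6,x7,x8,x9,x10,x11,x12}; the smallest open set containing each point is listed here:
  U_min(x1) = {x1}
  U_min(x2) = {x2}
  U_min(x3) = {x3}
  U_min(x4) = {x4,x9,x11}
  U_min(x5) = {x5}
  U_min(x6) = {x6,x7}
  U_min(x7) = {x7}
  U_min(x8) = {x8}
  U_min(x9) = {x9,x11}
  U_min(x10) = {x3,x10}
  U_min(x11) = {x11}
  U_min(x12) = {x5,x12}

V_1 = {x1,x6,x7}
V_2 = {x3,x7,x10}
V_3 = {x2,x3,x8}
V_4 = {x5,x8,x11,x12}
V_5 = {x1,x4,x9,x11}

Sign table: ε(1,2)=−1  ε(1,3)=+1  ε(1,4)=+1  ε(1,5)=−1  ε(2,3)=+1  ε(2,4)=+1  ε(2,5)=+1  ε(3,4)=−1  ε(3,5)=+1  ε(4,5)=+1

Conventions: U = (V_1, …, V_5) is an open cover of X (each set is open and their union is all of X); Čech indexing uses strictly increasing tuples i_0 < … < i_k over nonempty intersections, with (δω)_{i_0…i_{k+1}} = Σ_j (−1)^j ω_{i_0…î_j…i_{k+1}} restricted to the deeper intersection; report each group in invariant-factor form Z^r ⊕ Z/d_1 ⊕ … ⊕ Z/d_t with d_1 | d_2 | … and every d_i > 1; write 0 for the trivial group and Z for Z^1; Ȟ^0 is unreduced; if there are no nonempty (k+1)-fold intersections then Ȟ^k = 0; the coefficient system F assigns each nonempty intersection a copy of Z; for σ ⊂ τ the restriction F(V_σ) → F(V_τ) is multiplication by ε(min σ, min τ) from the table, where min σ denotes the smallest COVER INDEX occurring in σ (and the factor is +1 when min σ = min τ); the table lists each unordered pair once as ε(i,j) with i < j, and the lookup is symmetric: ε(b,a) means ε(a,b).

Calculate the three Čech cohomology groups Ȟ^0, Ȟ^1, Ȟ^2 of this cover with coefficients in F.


Ȟ^0 ≅ 0,  Ȟ^1 ≅ Z/2,  Ȟ^2 ≅ 0

nonempty overlaps:
  V12={x7} V15={x1} V23={x3} V34={x8} V45={x11}
C dims 5,5; δ0: rk 5, SNF 1^4·2
degree 0: 5−5−0 = 0 → Ȟ^0 ≅ 0
degree 1: 5−0−5 = 0 plus torsion [2] → Ȟ^1 ≅ Z/2
degree 2: 0−0−0 = 0 → Ȟ^2 ≅ 0


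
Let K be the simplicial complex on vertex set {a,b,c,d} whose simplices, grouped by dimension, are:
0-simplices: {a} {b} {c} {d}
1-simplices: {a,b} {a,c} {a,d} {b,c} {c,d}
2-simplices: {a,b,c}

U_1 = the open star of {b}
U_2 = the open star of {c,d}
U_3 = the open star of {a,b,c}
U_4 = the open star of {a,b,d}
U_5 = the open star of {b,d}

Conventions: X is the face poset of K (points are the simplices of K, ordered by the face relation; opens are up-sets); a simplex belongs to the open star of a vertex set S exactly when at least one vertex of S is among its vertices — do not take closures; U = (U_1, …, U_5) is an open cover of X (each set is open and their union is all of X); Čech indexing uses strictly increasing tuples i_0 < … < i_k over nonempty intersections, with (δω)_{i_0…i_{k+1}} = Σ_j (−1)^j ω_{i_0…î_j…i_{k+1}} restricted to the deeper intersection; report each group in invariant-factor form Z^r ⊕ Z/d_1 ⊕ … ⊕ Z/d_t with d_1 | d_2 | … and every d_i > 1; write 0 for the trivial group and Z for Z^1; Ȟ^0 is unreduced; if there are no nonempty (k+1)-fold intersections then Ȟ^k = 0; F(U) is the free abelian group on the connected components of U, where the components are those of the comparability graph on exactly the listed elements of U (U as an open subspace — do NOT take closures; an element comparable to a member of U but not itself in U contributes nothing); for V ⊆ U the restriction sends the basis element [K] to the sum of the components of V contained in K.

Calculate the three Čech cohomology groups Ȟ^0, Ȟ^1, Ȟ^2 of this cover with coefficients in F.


Ȟ^0 ≅ Z, Ȟ^1 ≅ Z and Ȟ^2 ≅ 0

nerve of the cover:
  U1={{b},{a,b},{b,c},{a,b,c}} U2={{c},{d},{a,c},{a,d},{b,c},{c,d},{a,b,c}} U3={{a},{b},{c},{a,b},{a,c},{a,d},{b,c},{c,d},{a,b,c}} U4={{a},{b},{d},{a,b},{a,c},{a,d},{b,c},{c,d},{a,b,c}} U5={{b},{d},{a,b},{a,d},{b,c},{c,d},{a,b,c}}
  U12={{b,c},{a,b,c}} U13={{b},{a,b},{b,c},{a,b,c}} U14={{b},{a,b},{b,c},{a,b,c}} U15={{b},{a,b},{b,c},{a,b,c}} U23={{c},{a,c},{a,d},{b,c},{c,d},{a,b,c}} U24={{d},{a,c},{a,d},{b,c},{c,d},{a,b,c}} U25={{d},{a,d},{b,c},{c,d},{a,b,c}} U34={{a},{b},{a,b},{a,c},{a,d},{b,c},{c,d},{a,b,c}} U35={{b},{a,b},{a,d},{b,c},{c,d},{a,b,c}} U45={{b},{d},{a,b},{a,d},{b,c},{c,d},{a,b,c}}
  U123={{b,c},{a,b,c}} U124={{b,c},{a,b,c}} U125={{b,c},{a,b,c}} U134={{b},{a,b},{b,c},{a,b,c}} U135={{b},{a,b},{b,c},{a,b,c}} U145={{b},{a,b},{b,c},{a,b,c}} U234={{a,c},{a,d},{b,c},{c,d},{a,b,c}} U235={{a,d},{b,c},{c,d},{a,b,c}} U245={{d},{a,d},{b,c},{c,d},{a,b,c}} U345={{b},{a,b},{a,d},{b,c},{c,d},{a,b,c}}
  U1234={{b,c},{a,b,c}} U1235={{b,c},{a,b,c}} U1245={{b,c},{a,b,c}} U1345={{b},{a,b},{b,c},{a,b,c}} U2345={{a,d},{b,c},{c,d},{a,b,c}}
  U12345={{b,c},{a,b,c}}
components per intersection:
  U1: {{b},{a,b},{b,c},{a,b,c}}
  U2: {{c},{d},{a,c},{a,d},{b,c},{c,d},{a,b,c}}
  U3: {{a},{b},{c},{a,b},{a,c},{a,d},{b,c},{c,d},{a,b,c}}
  U4: {{a},{b},{d},{a,b},{a,c},{a,d},{b,c},{c,d},{a,b,c}}
  U5: {{b},{a,b},{b,c},{a,b,c}} {{d},{a,d},{c,d}}
  U12: {{b,c},{a,b,c}}
  U13: {{b},{a,b},{b,c},{a,b,c}}
  U14: {{b},{a,b},{b,c},{a,b,c}}
  U15: {{b},{a,b},{b,c},{a,b,c}}
  U23: {{c},{a,c},{b,c},{c,d},{a,b,c}} {{a,d}}
  U24: {{d},{a,d},{c,d}} {{a,c},{b,c},{a,b,c}}
  U25: {{d},{a,d},{c,d}} {{b,c},{a,b,c}}
  U34: {{a},{b},{a,b},{a,c},{a,d},{b,c},{a,b,c}} {{c,d}}
  U35: {{b},{a,b},{b,c},{a,b,c}} {{a,d}} {{c,d}}
  U45: {{b},{a,b},{b,c},{a,b,c}} {{d},{a,d},{c,d}}
  U123: {{b,c},{a,b,c}}
  U124: {{b,c},{a,b,c}}
  U125: {{b,c},{a,b,c}}
  U134: {{b},{a,b},{b,c},{a,b,c}}
  U135: {{b},{a,b},{b,c},{a,b,c}}
  U145: {{b},{a,b},{b,c},{a,b,c}}
  U234: {{a,c},{b,c},{a,b,c}} {{a,d}} {{c,d}}
  U235: {{a,d}} {{b,c},{a,b,c}} {{c,d}}
  U245: {{d},{a,d},{c,d}} {{b,c},{a,b,c}}
  U345: {{b},{a,b},{b,c},{a,b,c}} {{a,d}} {{c,d}}
  U1234: {{b,c},{a,b,c}}
  U1235: {{b,c},{a,b,c}}
  U1245: {{b,c},{a,b,c}}
  U1345: {{b},{a,b},{b,c},{a,b,c}}
  U2345: {{a,d}} {{b,c},{a,b,c}} {{c,d}}
  U12345: {{b,c},{a,b,c}}
C dims 6,17,17,7; δ0: rk 5, SNF 1^5; δ1: rk 11, SNF 1^11; δ2: rk 6, SNF 1^6
Ȟ^0 = (6 − 5) − 0 = 1, so Ȟ^0 ≅ Z
Ȟ^1 = (17 − 11) − 5 = 1, so Ȟ^1 ≅ Z
Ȟ^2 = (17 − 6) − 11 = 0, so Ȟ^2 ≅ 0


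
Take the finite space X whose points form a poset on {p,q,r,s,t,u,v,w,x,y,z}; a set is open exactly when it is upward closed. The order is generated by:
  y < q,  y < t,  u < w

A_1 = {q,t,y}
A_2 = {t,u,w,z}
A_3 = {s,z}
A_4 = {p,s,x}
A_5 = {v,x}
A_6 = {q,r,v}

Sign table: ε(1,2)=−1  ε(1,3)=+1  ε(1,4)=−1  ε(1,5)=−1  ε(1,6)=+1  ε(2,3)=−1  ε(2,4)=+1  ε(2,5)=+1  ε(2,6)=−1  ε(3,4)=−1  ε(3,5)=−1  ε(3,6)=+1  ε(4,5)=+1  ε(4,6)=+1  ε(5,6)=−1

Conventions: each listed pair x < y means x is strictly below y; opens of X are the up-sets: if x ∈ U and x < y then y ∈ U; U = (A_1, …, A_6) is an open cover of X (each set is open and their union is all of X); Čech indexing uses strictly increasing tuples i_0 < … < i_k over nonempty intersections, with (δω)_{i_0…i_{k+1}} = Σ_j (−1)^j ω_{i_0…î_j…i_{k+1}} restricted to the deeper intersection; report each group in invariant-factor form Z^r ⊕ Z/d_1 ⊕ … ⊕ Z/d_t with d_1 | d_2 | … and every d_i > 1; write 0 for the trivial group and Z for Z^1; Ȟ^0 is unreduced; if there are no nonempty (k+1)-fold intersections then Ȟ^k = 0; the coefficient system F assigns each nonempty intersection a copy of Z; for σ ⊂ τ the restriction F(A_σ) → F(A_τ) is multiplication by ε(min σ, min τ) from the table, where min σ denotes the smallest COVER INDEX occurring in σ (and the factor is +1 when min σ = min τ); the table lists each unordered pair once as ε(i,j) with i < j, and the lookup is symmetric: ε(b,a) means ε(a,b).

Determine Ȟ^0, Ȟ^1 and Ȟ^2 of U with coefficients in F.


intersection data:
  A12={t} A16={q} A23={z} A34={s} A45={x} A56={v}
C dims 6,6; δ0: rk 5, SNF 1^5
Ȟ^0 = (6 − 5) − 0 = 1, so Ȟ^0 ≅ Z
Ȟ^1 = (6 − 0) − 5 = 1, so Ȟ^1 ≅ Z
Ȟ^2 = (0 − 0) − 0 = 0, so Ȟ^2 ≅ 0

Ȟ^0(U;F) ≅ Z, Ȟ^1(U;F) ≅ Z and Ȟ^2(U;F) ≅ 0


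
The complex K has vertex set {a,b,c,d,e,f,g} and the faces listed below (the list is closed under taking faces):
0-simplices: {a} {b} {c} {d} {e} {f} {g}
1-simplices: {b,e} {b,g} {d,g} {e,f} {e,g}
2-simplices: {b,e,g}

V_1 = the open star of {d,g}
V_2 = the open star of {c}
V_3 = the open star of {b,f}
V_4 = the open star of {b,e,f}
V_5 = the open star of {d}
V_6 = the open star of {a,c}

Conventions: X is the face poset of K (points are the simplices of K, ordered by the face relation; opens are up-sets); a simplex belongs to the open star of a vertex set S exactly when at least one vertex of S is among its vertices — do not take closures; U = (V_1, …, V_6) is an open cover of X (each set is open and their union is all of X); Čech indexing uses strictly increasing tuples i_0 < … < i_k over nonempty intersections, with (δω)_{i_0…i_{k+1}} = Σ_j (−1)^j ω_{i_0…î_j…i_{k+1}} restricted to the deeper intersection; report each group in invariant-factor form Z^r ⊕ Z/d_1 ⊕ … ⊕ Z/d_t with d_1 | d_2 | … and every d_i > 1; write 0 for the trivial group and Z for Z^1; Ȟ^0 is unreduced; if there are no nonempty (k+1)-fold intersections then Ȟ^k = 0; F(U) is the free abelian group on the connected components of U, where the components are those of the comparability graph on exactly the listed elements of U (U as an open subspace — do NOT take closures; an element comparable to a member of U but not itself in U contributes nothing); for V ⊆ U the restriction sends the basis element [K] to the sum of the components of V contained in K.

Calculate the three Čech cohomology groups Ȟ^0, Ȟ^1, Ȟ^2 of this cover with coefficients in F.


Ȟ^0 ≅ Z^3, Ȟ^1 ≅ 0 and Ȟ^2 ≅ 0

cover nerve:
  V1={{d},{g},{b,g},{d,g},{e,g},{b,e,g}} V2={{c}} V3={{b},{f},{b,e},{b,g},{e,f},{b,e,g}} V4={{b},{e},{f},{b,e},{b,g},{e,f},{e,g},{b,e,g}} V5={{d},{d,g}} V6={{a},{c}}
  V13={{b,g},{b,e,g}} V14={{b,g},{e,g},{b,e,g}} V15={{d},{d,g}} V26={{c}} V34={{b},{f},{b,e},{b,g},{e,f},{b,e,g}}
  V134={{b,g},{b,e,g}}
components per intersection:
  V1: {{d},{g},{b,g},{d,g},{e,g},{b,e,g}}
  V2: {{c}}
  V3: {{b},{b,e},{b,g},{b,e,g}} {{f},{e,f}}
  V4: {{b},{e},{f},{b,e},{b,g},{e,f},{e,g},{b,e,g}}
  V5: {{d},{d,g}}
  V6: {{a}} {{c}}
  V13: {{b,g},{b,e,g}}
  V14: {{b,g},{e,g},{b,e,g}}
  V15: {{d},{d,g}}
  V26: {{c}}
  V34: {{b},{b,e},{b,g},{b,e,g}} {{f},{e,f}}
  V134: {{b,g},{b,e,g}}
C dims 8,6,1; δ0: rk 5, SNF 1^5; δ1: rk 1, SNF 1^1
Ȟ^0: (8−5)−0=3 ⇒ Z^3
Ȟ^1: (6−1)−5=0 ⇒ 0
Ȟ^2: (1−0)−1=0 ⇒ 0


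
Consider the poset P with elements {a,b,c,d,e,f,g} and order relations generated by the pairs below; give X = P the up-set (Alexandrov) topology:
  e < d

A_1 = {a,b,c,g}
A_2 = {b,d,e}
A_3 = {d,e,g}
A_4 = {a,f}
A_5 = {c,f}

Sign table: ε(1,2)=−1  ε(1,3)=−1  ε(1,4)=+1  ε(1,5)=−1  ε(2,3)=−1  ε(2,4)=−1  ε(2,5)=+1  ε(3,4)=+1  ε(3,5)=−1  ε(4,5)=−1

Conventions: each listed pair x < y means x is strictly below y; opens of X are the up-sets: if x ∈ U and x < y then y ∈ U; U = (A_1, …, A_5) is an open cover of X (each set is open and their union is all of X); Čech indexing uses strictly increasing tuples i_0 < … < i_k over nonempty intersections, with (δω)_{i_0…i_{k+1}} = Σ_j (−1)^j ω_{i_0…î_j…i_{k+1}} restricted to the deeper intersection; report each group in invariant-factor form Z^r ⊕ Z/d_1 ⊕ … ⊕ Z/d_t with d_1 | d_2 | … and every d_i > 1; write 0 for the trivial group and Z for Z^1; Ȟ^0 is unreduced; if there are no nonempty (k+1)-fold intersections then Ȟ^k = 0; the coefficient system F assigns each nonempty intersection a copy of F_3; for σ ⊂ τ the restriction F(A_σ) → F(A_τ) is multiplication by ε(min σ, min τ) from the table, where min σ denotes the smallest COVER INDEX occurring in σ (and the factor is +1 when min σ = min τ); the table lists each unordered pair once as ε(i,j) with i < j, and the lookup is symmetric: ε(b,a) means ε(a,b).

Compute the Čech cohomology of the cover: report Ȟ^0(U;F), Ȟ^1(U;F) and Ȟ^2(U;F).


Ȟ^0 ≅ 0; Ȟ^1 ≅ Z/3; Ȟ^2 ≅ 0

nonempty overlaps:
  A12={b} A13={g} A14={a} A15={c} A23={d,e} A45={f}
C dims 5,6; δ0: rk_F3 5
degree 0: 5−5−0 = 0 → Ȟ^0 ≅ 0
degree 1: 6−0−5 = 1 → Ȟ^1 ≅ Z/3
degree 2: 0−0−0 = 0 → Ȟ^2 ≅ 0


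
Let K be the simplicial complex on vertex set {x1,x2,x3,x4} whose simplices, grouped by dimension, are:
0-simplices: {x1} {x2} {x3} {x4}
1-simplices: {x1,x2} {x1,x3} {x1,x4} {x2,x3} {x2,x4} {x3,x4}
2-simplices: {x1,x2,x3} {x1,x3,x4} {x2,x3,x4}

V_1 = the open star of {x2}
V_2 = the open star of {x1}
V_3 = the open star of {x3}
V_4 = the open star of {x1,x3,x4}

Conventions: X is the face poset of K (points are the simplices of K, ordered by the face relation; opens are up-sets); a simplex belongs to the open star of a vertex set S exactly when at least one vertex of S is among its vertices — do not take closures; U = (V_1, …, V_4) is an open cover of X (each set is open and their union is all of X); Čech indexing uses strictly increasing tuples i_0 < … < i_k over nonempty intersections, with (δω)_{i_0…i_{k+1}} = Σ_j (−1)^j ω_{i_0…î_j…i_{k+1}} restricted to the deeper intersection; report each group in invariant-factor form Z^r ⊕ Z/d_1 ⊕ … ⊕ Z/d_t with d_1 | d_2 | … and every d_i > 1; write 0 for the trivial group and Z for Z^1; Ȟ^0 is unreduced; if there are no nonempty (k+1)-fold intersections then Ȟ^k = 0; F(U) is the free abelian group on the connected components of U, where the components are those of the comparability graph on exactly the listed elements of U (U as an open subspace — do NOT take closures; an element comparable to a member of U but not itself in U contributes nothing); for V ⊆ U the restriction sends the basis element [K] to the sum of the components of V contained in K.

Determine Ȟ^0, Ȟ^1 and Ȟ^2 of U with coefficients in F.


nonempty overlaps:
  V1={{x2},{x1,x2},{x2,x3},{x2,x4},{x1,x2,x3},{x2,x3,x4}} V2={{x1},{x1,x2},{x1,x3},{x1,x4},{x1,x2,x3},{x1,x3,x4}} V3={{x3},{x1,x3},{x2,x3},{x3,x4},{x1,x2,x3},{x1,x3,x4},{x2,x3,x4}} V4={{x1},{x3},{x4},{x1,x2},{x1,x3},{x1,x4},{x2,x3},{x2,x4},{x3,x4},{x1,x2,x3},{x1,x3,x4},{x2,x3,x4}}
  V12={{x1,x2},{x1,x2,x3}} V13={{x2,x3},{x1,x2,x3},{x2,x3,x4}} V14={{x1,x2},{x2,x3},{x2,x4},{x1,x2,x3},{x2,x3,x4}} V23={{x1,x3},{x1,x2,x3},{x1,x3,x4}} V24={{x1},{x1,x2},{x1,x3},{x1,x4},{x1,x2,x3},{x1,x3,x4}} V34={{x3},{x1,x3},{x2,x3},{x3,x4},{x1,x2,x3},{x1,x3,x4},{x2,x3,x4}}
  V123={{x1,x2,x3}} V124={{x1,x2},{x1,x2,x3}} V134={{x2,x3},{x1,x2,x3},{x2,x3,x4}} V234={{x1,x3},{x1,x2,x3},{x1,x3,x4}}
  V1234={{x1,x2,x3}}
components per intersection:
  V1: {{x2},{x1,x2},{x2,x3},{x2,x4},{x1,x2,x3},{x2,x3,x4}}
  V2: {{x1},{x1,x2},{x1,x3},{x1,x4},{x1,x2,x3},{x1,x3,x4}}
  V3: {{x3},{x1,x3},{x2,x3},{x3,x4},{x1,x2,x3},{x1,x3,x4},{x2,x3,x4}}
  V4: {{x1},{x3},{x4},{x1,x2},{x1,x3},{x1,x4},{x2,x3},{x2,x4},{x3,x4},{x1,x2,x3},{x1,x3,x4},{x2,x3,x4}}
  V12: {{x1,x2},{x1,x2,x3}}
  V13: {{x2,x3},{x1,x2,x3},{x2,x3,x4}}
  V14: {{x1,x2},{x2,x3},{x2,x4},{x1,x2,x3},{x2,x3,x4}}
  V23: {{x1,x3},{x1,x2,x3},{x1,x3,x4}}
  V24: {{x1},{x1,x2},{x1,x3},{x1,x4},{x1,x2,x3},{x1,x3,x4}}
  V34: {{x3},{x1,x3},{x2,x3},{x3,x4},{x1,x2,x3},{x1,x3,x4},{x2,x3,x4}}
  V123: {{x1,x2,x3}}
  V124: {{x1,x2},{x1,x2,x3}}
  V134: {{x2,x3},{x1,x2,x3},{x2,x3,x4}}
  V234: {{x1,x3},{x1,x2,x3},{x1,x3,x4}}
  V1234: {{x1,x2,x3}}
C dims 4,6,4,1; δ0: rk 3, SNF 1^3; δ1: rk 3, SNF 1^3; δ2: rk 1, SNF 1^1
degree 0: 4−3−0 = 1 → Ȟ^0 ≅ Z
degree 1: 6−3−3 = 0 → Ȟ^1 ≅ 0
degree 2: 4−1−3 = 0 → Ȟ^2 ≅ 0

Ȟ^0 ≅ Z; Ȟ^1 ≅ 0; Ȟ^2 ≅ 0


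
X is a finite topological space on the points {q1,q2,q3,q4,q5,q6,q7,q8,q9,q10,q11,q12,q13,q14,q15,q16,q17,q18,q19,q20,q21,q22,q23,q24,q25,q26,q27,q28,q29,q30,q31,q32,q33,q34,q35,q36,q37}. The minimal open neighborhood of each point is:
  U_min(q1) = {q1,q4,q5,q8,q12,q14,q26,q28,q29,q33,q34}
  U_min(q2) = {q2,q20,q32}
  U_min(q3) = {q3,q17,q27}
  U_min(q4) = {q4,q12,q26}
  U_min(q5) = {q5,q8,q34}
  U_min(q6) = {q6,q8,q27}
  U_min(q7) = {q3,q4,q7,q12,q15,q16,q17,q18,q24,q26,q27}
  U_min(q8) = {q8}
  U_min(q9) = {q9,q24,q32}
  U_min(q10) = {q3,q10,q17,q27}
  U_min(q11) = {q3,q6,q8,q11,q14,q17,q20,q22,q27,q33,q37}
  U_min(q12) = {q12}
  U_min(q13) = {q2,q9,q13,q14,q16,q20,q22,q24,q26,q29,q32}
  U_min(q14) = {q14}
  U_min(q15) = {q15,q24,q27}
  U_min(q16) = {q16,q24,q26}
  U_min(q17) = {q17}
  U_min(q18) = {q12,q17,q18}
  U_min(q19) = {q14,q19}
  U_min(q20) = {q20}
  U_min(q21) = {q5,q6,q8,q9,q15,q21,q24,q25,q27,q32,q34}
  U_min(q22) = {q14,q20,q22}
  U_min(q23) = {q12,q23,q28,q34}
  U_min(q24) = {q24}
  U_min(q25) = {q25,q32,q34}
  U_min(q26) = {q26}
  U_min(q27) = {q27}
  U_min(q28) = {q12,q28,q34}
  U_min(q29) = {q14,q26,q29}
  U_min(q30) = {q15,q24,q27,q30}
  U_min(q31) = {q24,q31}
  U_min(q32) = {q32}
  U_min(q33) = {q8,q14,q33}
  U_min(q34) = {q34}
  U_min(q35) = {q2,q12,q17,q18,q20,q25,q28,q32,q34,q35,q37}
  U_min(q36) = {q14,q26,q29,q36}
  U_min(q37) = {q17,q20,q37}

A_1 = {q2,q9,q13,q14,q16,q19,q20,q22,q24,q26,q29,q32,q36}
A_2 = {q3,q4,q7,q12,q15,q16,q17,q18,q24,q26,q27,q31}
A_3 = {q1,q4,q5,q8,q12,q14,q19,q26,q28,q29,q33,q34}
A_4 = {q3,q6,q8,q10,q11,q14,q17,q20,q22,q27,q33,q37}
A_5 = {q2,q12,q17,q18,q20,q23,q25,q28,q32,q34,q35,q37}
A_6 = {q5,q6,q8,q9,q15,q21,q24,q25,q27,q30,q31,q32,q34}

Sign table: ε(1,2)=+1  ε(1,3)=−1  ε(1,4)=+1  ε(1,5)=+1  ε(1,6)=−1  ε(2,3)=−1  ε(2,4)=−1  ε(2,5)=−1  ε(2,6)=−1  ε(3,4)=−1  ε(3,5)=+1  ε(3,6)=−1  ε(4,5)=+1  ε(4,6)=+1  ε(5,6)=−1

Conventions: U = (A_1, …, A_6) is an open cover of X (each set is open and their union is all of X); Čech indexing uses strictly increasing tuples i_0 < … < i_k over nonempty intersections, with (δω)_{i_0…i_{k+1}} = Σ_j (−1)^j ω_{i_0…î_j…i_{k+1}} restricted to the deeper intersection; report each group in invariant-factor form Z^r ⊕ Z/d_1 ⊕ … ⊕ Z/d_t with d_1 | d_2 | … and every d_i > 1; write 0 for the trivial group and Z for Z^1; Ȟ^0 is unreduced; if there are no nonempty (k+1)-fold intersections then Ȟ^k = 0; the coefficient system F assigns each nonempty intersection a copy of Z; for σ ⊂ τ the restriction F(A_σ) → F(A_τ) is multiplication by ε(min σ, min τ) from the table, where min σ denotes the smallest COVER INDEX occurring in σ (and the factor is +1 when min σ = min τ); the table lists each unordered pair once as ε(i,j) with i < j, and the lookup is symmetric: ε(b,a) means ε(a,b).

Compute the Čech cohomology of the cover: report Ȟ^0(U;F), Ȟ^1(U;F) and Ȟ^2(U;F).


Ȟ^0 = 0,  Ȟ^1 = Z/2,  Ȟ^2 = Z

nerve simplices:
  A12={q16,q24,q26} A13={q14,q19,q26,q29} A14={q14,q20,q22} A15={q2,q20,q32} A16={q9,q24,q32} A23={q4,q12,q26} A24={q3,q17,q27} A25={q12,q17,q18} A26={q15,q24,q27,q31} A34={q8,q14,q33} A35={q12,q28,q34} A36={q5,q8,q34} A45={q17,q20,q37} A46={q6,q8,q27} A56={q25,q32,q34}
  A123={q26} A126={q24} A134={q14} A145={q20} A156={q32} A235={q12} A245={q17} A246={q27} A346={q8} A356={q34}
C dims 6,15,10; δ0: rk 6, SNF 1^5·2; δ1: rk 9, SNF 1^9
degree 0: 6−6−0 = 0 → Ȟ^0 ≅ 0
degree 1: 15−9−6 = 0 plus torsion [2] → Ȟ^1 ≅ Z/2
degree 2: 10−0−9 = 1 → Ȟ^2 ≅ Z


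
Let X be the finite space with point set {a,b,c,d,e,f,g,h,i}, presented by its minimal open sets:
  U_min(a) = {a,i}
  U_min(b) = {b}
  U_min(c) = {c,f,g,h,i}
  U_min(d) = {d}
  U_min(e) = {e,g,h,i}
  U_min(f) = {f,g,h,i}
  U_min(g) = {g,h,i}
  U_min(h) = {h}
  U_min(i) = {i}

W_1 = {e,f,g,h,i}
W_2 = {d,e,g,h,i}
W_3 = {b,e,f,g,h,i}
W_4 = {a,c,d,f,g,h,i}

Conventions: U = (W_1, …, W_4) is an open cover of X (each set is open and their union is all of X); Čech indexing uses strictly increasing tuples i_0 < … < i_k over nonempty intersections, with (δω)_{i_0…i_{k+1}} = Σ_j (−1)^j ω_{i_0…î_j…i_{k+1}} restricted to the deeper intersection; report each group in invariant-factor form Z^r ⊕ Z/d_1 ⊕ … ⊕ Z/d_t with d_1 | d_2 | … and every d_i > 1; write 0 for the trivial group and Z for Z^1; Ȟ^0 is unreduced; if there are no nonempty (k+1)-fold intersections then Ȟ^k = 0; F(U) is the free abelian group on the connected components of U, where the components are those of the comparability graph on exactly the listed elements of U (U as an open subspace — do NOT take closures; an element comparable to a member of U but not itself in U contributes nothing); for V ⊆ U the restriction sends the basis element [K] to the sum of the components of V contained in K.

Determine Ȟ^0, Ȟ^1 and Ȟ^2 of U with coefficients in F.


Ȟ^0 ≅ Z^3, Ȟ^1 ≅ 0, Ȟ^2 ≅ 0

nonempty overlaps:
  W12={e,g,h,i} W13={e,f,g,h,i} W14={f,g,h,i} W23={e,g,h,i} W24={d,g,h,i} W34={f,g,h,i}
  W123={e,g,h,i} W124={g,h,i} W134={f,g,h,i} W234={g,h,i}
  W1234={g,h,i}
components per intersection:
  W1: {e,f,g,h,i}
  W2: {d} {e,g,h,i}
  W3: {b} {e,f,g,h,i}
  W4: {a,c,f,g,h,i} {d}
  W12: {e,g,h,i}
  W13: {e,f,g,h,i}
  W14: {f,g,h,i}
  W23: {e,g,h,i}
  W24: {d} {g,h,i}
  W34: {f,g,h,i}
  W123: {e,g,h,i}
  W124: {g,h,i}
  W134: {f,g,h,i}
  W234: {g,h,i}
  W1234: {g,h,i}
C dims 7,7,4,1; δ0: rk 4, SNF 1^4; δ1: rk 3, SNF 1^3; δ2: rk 1, SNF 1^1
degree 0: 7−4−0 = 3 → Ȟ^0 ≅ Z^3
degree 1: 7−3−4 = 0 → Ȟ^1 ≅ 0
degree 2: 4−1−3 = 0 → Ȟ^2 ≅ 0


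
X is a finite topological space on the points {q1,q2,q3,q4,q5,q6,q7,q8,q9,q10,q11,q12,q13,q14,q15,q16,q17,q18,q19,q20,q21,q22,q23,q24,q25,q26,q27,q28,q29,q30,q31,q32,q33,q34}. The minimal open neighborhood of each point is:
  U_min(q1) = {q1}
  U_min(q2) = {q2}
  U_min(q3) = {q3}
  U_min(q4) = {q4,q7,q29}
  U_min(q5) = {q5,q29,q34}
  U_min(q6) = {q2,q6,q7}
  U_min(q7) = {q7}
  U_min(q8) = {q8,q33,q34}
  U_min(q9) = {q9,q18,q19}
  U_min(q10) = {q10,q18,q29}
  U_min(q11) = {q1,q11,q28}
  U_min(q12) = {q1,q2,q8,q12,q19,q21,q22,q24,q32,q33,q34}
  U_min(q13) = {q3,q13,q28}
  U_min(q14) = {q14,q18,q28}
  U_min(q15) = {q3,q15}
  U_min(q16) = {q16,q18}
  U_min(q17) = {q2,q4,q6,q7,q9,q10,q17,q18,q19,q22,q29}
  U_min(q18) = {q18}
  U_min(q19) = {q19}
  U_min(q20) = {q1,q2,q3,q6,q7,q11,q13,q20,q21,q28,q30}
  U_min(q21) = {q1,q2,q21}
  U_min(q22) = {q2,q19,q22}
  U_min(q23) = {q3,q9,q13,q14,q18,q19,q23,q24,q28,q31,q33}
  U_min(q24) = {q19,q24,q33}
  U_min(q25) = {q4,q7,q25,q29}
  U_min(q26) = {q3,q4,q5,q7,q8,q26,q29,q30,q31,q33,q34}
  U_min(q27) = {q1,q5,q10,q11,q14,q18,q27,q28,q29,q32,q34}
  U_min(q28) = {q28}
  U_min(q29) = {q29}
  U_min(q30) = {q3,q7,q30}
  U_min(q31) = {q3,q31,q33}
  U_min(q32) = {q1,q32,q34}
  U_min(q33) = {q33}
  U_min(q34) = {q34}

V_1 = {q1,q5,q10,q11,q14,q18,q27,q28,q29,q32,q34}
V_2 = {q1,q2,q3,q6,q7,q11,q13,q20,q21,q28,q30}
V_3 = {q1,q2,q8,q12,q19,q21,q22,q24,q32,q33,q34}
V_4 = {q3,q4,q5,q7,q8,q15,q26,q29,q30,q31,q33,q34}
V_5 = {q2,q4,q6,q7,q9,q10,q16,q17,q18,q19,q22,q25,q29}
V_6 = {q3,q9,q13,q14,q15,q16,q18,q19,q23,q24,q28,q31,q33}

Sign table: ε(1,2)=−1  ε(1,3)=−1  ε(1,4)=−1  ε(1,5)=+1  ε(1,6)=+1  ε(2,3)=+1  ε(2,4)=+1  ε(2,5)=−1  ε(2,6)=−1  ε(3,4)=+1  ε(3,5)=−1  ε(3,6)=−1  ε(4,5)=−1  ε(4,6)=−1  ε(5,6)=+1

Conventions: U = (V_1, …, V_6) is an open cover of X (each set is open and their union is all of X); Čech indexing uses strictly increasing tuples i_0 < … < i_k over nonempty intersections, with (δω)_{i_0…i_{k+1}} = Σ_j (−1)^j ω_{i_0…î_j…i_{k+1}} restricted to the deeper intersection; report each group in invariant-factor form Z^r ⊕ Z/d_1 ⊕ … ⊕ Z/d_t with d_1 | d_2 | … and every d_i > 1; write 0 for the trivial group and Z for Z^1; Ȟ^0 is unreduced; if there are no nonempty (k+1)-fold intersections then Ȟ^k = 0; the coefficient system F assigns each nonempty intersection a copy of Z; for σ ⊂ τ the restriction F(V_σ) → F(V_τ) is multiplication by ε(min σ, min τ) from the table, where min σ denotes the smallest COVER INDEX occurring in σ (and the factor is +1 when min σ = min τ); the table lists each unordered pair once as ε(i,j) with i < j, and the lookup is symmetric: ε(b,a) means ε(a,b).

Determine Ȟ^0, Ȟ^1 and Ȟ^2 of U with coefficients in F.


Ȟ^0(U;F) ≅ Z, Ȟ^1(U;F) ≅ 0 and Ȟ^2(U;F) ≅ Z/2

nerve simplices:
  V12={q1,q11,q28} V13={q1,q32,q34} V14={q5,q29,q34} V15={q10,q18,q29} V16={q14,q18,q28} V23={q1,q2,q21} V24={q3,q7,q30} V25={q2,q6,q7} V26={q3,q13,q28} V34={q8,q33,q34} V35={q2,q19,q22} V36={q19,q24,q33} V45={q4,q7,q29} V46={q3,q15,q31,q33} V56={q9,q16,q18,q19}
  V123={q1} V126={q28} V134={q34} V145={q29} V156={q18} V235={q2} V245={q7} V246={q3} V346={q33} V356={q19}
C dims 6,15,10; δ0: rk 5, SNF 1^5; δ1: rk 10, SNF 1^9·2
degree 0: 6−5−0 = 1 → Ȟ^0 ≅ Z
degree 1: 15−10−5 = 0 → Ȟ^1 ≅ 0
degree 2: 10−0−10 = 0 plus torsion [2] → Ȟ^2 ≅ Z/2


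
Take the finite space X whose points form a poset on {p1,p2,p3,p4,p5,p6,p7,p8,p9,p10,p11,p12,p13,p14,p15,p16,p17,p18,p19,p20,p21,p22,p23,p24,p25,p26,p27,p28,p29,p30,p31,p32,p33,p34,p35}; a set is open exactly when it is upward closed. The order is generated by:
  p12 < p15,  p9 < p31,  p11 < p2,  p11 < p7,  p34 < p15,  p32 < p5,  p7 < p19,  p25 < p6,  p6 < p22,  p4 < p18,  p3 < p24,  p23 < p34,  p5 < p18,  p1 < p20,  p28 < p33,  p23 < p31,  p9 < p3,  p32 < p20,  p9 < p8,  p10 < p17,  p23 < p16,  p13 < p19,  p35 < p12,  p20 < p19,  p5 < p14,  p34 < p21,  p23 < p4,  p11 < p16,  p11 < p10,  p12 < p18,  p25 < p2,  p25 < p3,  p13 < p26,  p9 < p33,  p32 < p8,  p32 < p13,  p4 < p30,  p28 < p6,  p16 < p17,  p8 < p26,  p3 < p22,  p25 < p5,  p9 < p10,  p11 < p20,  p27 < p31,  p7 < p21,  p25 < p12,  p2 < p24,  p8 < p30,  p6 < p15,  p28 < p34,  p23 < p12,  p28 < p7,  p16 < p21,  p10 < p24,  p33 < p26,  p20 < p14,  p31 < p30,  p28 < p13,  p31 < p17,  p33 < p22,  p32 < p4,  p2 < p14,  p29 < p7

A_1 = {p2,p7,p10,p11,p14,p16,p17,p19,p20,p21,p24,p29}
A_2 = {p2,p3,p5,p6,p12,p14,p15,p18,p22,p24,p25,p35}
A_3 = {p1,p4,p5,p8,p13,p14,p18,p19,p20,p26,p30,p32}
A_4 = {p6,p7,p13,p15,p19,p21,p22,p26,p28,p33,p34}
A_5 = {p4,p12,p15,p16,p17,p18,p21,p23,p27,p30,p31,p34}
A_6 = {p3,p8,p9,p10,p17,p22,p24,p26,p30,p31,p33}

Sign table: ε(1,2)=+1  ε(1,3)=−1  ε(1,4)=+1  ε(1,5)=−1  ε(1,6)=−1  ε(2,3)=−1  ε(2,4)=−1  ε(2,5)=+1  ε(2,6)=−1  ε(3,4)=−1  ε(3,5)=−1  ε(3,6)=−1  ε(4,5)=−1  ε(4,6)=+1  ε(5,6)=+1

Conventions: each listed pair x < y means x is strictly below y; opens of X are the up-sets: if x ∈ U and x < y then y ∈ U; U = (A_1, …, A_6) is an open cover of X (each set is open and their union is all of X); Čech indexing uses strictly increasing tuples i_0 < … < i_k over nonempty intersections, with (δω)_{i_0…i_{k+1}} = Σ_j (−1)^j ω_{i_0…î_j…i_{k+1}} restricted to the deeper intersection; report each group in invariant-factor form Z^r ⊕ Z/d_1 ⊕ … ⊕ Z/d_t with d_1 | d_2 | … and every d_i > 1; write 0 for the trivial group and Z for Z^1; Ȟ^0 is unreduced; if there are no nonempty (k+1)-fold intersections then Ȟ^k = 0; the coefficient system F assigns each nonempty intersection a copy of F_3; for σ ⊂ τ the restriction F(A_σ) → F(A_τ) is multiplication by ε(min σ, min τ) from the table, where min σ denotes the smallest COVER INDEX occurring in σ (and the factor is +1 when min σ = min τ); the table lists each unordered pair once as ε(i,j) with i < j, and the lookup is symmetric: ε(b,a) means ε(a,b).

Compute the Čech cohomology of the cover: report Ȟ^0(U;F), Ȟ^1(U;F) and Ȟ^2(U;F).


cover nerve:
  A12={p2,p14,p24} A13={p14,p19,p20} A14={p7,p19,p21} A15={p16,p17,p21} A16={p10,p17,p24} A23={p5,p14,p18} A24={p6,p15,p22} A25={p12,p15,p18} A26={p3,p22,p24} A34={p13,p19,p26} A35={p4,p18,p30} A36={p8,p26,p30} A45={p15,p21,p34} A46={p22,p26,p33} A56={p17,p30,p31}
  A123={p14} A126={p24} A134={p19} A145={p21} A156={p17} A235={p18} A245={p15} A246={p22} A346={p26} A356={p30}
C dims 6,15,10; δ0: rk_F3 6; δ1: rk_F3 9
Ȟ^0: (6−6)−0=0 ⇒ 0
Ȟ^1: (15−9)−6=0 ⇒ 0
Ȟ^2: (10−0)−9=1 ⇒ Z/3

Ȟ^0 = 0, Ȟ^1 = 0, Ȟ^2 = Z/3


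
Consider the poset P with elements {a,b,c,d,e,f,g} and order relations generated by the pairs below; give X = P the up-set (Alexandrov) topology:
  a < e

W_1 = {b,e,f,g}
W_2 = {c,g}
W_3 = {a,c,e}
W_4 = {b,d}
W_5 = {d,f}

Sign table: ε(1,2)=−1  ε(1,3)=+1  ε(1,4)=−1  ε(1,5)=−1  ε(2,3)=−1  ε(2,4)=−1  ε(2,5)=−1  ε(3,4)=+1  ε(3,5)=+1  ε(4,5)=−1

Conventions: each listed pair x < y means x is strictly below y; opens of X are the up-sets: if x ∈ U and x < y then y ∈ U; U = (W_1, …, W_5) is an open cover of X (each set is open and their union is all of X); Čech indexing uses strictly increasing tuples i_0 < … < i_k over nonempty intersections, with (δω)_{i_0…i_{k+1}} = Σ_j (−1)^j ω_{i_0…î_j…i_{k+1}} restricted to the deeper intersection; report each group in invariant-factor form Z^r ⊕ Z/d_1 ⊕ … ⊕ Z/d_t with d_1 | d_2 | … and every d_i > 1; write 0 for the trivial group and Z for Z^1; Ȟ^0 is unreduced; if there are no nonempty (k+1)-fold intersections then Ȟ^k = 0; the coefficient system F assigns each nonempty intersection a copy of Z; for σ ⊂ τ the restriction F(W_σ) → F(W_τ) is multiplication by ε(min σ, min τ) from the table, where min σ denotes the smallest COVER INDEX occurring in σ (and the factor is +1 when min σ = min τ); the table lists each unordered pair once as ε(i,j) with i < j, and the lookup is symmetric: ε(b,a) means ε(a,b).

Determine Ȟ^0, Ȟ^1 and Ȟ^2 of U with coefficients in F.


Ȟ^0 ≅ 0, Ȟ^1 ≅ Z ⊕ Z/2, Ȟ^2 ≅ 0

nonempty intersections:
  W12={g} W13={e} W14={b} W15={f} W23={c} W45={d}
C dims 5,6; δ0: rk 5, SNF 1^4·2
Ȟ^0: (5−5)−0=0 ⇒ 0
Ȟ^1: (6−0)−5=1 plus torsion [2] ⇒ Z ⊕ Z/2
Ȟ^2: (0−0)−0=0 ⇒ 0


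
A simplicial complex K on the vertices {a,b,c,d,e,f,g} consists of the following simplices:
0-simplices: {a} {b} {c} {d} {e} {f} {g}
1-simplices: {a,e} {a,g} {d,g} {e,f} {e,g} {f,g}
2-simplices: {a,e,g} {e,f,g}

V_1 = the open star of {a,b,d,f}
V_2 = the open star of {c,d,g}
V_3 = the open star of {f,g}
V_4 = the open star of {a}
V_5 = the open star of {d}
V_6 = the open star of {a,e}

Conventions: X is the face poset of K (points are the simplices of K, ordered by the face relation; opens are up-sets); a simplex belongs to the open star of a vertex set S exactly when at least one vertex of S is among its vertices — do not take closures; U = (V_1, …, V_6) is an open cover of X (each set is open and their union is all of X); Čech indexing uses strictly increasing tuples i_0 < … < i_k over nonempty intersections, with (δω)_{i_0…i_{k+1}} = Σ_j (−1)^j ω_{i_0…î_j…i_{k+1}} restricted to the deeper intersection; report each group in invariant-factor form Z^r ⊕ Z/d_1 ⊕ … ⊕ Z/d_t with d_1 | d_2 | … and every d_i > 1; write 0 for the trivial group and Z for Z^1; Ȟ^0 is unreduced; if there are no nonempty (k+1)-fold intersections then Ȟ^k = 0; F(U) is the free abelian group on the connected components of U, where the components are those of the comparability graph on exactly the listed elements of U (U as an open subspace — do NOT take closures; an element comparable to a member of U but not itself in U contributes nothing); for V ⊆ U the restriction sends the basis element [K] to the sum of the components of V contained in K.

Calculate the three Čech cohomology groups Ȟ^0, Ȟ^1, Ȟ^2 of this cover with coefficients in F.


nonempty intersections:
  V1={{a},{b},{d},{f},{a,e},{a,g},{d,g},{e,f},{f,g},{a,e,g},{e,f,g}} V2={{c},{d},{g},{a,g},{d,g},{e,g},{f,g},{a,e,g},{e,f,g}} V3={{f},{g},{a,g},{d,g},{e,f},{e,g},{f,g},{a,e,g},{e,f,g}} V4={{a},{a,e},{a,g},{a,e,g}} V5={{d},{d,g}} V6={{a},{e},{a,e},{a,g},{e,f},{e,g},{a,e,g},{e,f,g}}
  V12={{d},{a,g},{d,g},{f,g},{a,e,g},{e,f,g}} V13={{f},{a,g},{d,g},{e,f},{f,g},{a,e,g},{e,f,g}} V14={{a},{a,e},{a,g},{a,e,g}} V15={{d},{d,g}} V16={{a},{a,e},{a,g},{e,f},{a,e,g},{e,f,g}} V23={{g},{a,g},{d,g},{e,g},{f,g},{a,e,g},{e,f,g}} V24={{a,g},{a,e,g}} V25={{d},{d,g}} V26={{a,g},{e,g},{a,e,g},{e,f,g}} V34={{a,g},{a,e,g}} V35={{d,g}} V36={{a,g},{e,f},{e,g},{a,e,g},{e,f,g}} V46={{a},{a,e},{a,g},{a,e,g}}
  V123={{a,g},{d,g},{f,g},{a,e,g},{e,f,g}} V124={{a,g},{a,e,g}} V125={{d},{d,g}} V126={{a,g},{a,e,g},{e,f,g}} V134={{a,g},{a,e,g}} V135={{d,g}} V136={{a,g},{e,f},{a,e,g},{e,f,g}} V146={{a},{a,e},{a,g},{a,e,g}} V234={{a,g},{a,e,g}} V235={{d,g}} V236={{a,g},{e,g},{a,e,g},{e,f,g}} V246={{a,g},{a,e,g}} V346={{a,g},{a,e,g}}
  V1234={{a,g},{a,e,g}} V1235={{d,g}} V1236={{a,g},{a,e,g},{e,f,g}} V1246={{a,g},{a,e,g}} V1346={{a,g},{a,e,g}} V2346={{a,g},{a,e,g}}
  V12346={{a,g},{a,e,g}}
components per intersection:
  V1: {{a},{a,e},{a,g},{a,e,g}} {{b}} {{d},{d,g}} {{f},{e,f},{f,g},{e,f,g}}
  V2: {{c}} {{d},{g},{a,g},{d,g},{e,g},{f,g},{a,e,g},{e,f,g}}
  V3: {{f},{g},{a,g},{d,g},{e,f},{e,g},{f,g},{a,e,g},{e,f,g}}
  V4: {{a},{a,e},{a,g},{a,e,g}}
  V5: {{d},{d,g}}
  V6: {{a},{e},{a,e},{a,g},{e,f},{e,g},{a,e,g},{e,f,g}}
  V12: {{d},{d,g}} {{a,g},{a,e,g}} {{f,g},{e,f,g}}
  V13: {{f},{e,f},{f,g},{e,f,g}} {{a,g},{a,e,g}} {{d,g}}
  V14: {{a},{a,e},{a,g},{a,e,g}}
  V15: {{d},{d,g}}
  V16: {{a},{a,e},{a,g},{a,e,g}} {{e,f},{e,f,g}}
  V23: {{g},{a,g},{d,g},{e,g},{f,g},{a,e,g},{e,f,g}}
  V24: {{a,g},{a,e,g}}
  V25: {{d},{d,g}}
  V26: {{a,g},{e,g},{a,e,g},{e,f,g}}
  V34: {{a,g},{a,e,g}}
  V35: {{d,g}}
  V36: {{a,g},{e,f},{e,g},{a,e,g},{e,f,g}}
  V46: {{a},{a,e},{a,g},{a,e,g}}
  V123: {{a,g},{a,e,g}} {{d,g}} {{f,g},{e,f,g}}
  V124: {{a,g},{a,e,g}}
  V125: {{d},{d,g}}
  V126: {{a,g},{a,e,g}} {{e,f,g}}
  V134: {{a,g},{a,e,g}}
  V135: {{d,g}}
  V136: {{a,g},{a,e,g}} {{e,f},{e,f,g}}
  V146: {{a},{a,e},{a,g},{a,e,g}}
  V234: {{a,g},{a,e,g}}
  V235: {{d,g}}
  V236: {{a,g},{e,g},{a,e,g},{e,f,g}}
  V246: {{a,g},{a,e,g}}
  V346: {{a,g},{a,e,g}}
  V1234: {{a,g},{a,e,g}}
  V1235: {{d,g}}
  V1236: {{a,g},{a,e,g}} {{e,f,g}}
  V1246: {{a,g},{a,e,g}}
  V1346: {{a,g},{a,e,g}}
  V2346: {{a,g},{a,e,g}}
  V12346: {{a,g},{a,e,g}}
C dims 10,18,17,7; δ0: rk 7, SNF 1^7; δ1: rk 11, SNF 1^11; δ2: rk 6, SNF 1^6
Ȟ^0: (10−7)−0=3 ⇒ Z^3
Ȟ^1: (18−11)−7=0 ⇒ 0
Ȟ^2: (17−6)−11=0 ⇒ 0

Ȟ^0(U;F) ≅ Z^3; Ȟ^1(U;F) ≅ 0; Ȟ^2(U;F) ≅ 0


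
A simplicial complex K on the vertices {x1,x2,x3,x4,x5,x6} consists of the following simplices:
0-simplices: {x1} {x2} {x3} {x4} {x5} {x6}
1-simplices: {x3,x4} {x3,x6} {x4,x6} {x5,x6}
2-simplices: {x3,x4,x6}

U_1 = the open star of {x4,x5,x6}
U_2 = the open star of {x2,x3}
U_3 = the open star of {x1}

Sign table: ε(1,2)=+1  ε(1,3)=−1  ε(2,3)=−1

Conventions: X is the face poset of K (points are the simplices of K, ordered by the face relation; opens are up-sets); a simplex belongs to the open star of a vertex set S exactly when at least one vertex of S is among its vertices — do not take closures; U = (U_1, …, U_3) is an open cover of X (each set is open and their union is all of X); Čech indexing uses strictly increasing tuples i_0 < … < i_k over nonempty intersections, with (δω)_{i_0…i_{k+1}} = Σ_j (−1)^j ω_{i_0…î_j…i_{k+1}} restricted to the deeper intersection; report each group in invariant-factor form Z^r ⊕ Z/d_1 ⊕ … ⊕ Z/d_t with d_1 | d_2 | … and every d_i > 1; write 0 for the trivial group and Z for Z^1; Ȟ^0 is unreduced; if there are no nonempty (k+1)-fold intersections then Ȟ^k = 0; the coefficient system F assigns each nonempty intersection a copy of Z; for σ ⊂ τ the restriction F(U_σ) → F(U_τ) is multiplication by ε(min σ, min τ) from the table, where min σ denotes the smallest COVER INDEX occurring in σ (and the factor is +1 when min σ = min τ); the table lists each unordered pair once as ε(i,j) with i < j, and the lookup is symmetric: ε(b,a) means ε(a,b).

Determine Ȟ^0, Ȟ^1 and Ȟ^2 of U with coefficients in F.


nerve of the cover:
  U1={{x4},{x5},{x6},{x3,x4},{x3,x6},{x4,x6},{x5,x6},{x3,x4,x6}} U2={{x2},{x3},{x3,x4},{x3,x6},{x3,x4,x6}} U3={{x1}}
  U12={{x3,x4},{x3,x6},{x3,x4,x6}}
C dims 3,1; δ0: rk 1, SNF 1^1
Ȟ^0 = (3 − 1) − 0 = 2, so Ȟ^0 ≅ Z^2
Ȟ^1 = (1 − 0) − 1 = 0, so Ȟ^1 ≅ 0
Ȟ^2 = (0 − 0) − 0 = 0, so Ȟ^2 ≅ 0

Ȟ^0(U;F) ≅ Z^2, Ȟ^1(U;F) ≅ 0, Ȟ^2(U;F) ≅ 0


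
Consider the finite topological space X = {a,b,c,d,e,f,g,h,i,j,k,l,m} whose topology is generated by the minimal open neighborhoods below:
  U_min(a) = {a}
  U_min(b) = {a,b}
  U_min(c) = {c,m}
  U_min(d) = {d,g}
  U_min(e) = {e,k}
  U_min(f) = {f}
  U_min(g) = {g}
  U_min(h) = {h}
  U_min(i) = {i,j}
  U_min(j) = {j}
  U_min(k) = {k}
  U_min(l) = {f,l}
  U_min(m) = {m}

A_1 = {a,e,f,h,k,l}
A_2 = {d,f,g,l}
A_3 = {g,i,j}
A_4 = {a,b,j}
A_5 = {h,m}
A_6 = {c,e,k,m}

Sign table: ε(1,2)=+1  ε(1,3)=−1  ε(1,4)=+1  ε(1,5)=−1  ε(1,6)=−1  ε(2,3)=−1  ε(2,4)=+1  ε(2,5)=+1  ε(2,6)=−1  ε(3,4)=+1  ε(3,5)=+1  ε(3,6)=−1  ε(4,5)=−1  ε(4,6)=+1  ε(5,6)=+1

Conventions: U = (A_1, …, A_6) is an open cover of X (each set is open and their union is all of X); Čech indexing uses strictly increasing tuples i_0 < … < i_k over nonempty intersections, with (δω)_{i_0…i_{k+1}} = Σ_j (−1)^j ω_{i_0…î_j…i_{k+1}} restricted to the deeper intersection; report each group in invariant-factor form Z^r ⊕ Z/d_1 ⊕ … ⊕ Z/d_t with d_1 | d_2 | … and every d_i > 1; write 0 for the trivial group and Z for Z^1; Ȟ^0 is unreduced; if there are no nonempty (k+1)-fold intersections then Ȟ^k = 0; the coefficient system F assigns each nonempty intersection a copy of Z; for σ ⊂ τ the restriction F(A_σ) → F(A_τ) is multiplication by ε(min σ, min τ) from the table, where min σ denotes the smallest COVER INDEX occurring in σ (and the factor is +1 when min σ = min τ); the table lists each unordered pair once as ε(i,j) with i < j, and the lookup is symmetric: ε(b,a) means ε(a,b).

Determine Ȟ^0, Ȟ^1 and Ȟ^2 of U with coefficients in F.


Ȟ^0 = 0; Ȟ^1 = Z ⊕ Z/2; Ȟ^2 = 0

nerve simplices:
  A12={f,l} A14={a} A15={h} A16={e,k} A23={g} A34={j} A56={m}
C dims 6,7; δ0: rk 6, SNF 1^5·2
degree 0: 6−6−0 = 0 → Ȟ^0 ≅ 0
degree 1: 7−0−6 = 1 plus torsion [2] → Ȟ^1 ≅ Z ⊕ Z/2
degree 2: 0−0−0 = 0 → Ȟ^2 ≅ 0


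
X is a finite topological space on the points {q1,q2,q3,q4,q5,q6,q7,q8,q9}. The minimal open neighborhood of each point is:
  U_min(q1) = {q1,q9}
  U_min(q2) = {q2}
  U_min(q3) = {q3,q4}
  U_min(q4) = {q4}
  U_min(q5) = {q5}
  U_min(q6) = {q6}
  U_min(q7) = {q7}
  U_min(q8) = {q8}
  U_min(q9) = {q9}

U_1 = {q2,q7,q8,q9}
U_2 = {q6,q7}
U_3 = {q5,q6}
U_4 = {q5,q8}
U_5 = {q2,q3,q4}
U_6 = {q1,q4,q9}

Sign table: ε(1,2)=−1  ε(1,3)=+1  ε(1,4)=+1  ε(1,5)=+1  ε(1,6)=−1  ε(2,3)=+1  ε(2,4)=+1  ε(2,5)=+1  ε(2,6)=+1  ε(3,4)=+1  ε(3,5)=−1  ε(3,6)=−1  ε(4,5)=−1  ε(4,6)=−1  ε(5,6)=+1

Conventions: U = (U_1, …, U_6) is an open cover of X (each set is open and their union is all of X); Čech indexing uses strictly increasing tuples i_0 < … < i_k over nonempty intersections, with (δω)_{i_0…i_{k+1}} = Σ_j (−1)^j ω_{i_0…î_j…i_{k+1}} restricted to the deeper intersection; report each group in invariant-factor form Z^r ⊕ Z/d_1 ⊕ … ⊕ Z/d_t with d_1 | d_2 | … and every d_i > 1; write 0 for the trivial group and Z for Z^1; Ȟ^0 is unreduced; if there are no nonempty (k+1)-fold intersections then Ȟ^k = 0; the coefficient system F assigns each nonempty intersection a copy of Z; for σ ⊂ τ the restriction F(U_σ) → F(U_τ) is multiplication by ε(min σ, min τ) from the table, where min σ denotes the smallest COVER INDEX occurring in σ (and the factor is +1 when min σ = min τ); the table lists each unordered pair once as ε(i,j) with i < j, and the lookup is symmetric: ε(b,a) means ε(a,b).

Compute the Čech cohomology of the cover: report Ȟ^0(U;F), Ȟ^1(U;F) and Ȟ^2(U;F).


cover nerve:
  U12={q7} U14={q8} U15={q2} U16={q9} U23={q6} U34={q5} U56={q4}
C dims 6,7; δ0: rk 6, SNF 1^5·2
Ȟ^0: (6−6)−0=0 ⇒ 0
Ȟ^1: (7−0)−6=1 plus torsion [2] ⇒ Z ⊕ Z/2
Ȟ^2: (0−0)−0=0 ⇒ 0

Ȟ^0 = 0; Ȟ^1 = Z ⊕ Z/2; Ȟ^2 = 0
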